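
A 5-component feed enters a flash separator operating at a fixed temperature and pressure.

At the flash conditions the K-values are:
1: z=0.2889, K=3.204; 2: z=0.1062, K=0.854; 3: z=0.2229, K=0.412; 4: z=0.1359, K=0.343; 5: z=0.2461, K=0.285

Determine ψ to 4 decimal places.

Let ψ = V/F and solve Σ zᵢ(Kᵢ−1)/(1+ψ(Kᵢ−1)) = 0.
Feasibility: ΣzᵢKᵢ = 1.2249, Σzᵢ/Kᵢ = 2.0153 — both > 1, two phases present.
Newton iteration, ψ⁰ = 0.5:
  ψ = 0.5000: g = -0.30629, g' = -0.9097 → ψ = 0.1633
  ψ = 0.1633: g = 0.00808, g' = -1.0904 → ψ = 0.1707
  ψ = 0.1707: g = 0.00005, g' = -1.0761 → ψ = 0.1708
Converged at ψ = 0.1708.

ψ = 0.1708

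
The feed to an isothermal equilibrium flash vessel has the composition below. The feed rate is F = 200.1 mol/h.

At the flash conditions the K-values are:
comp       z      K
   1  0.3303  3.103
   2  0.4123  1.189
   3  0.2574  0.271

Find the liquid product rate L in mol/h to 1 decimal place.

Rachford–Rice: g(β) = Σ zᵢ(Kᵢ−1)/(1+β(Kᵢ−1)) = 0.
Check two-phase: ΣzᵢKᵢ = 1.5849 > 1 and Σzᵢ/Kᵢ = 1.4030 > 1, so g(0) = 0.5849 > 0 and g(1) = -0.4030 < 0.
Newton iteration, β⁰ = 0.5:
  β = 0.5000: g = 0.11452, g' = -0.6981 → β = 0.6640
  β = 0.6640: g = -0.00463, g' = -0.7799 → β = 0.6581
Converged at β = 0.6581.
Then V = β·F = 0.6581·200.1 = 131.7 mol/h and L = F − V = 68.4 mol/h.

L = 68.4 mol/h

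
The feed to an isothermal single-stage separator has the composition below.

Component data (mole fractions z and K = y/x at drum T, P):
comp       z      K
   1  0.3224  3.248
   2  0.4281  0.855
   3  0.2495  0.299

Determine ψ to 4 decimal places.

Rachford–Rice: g(ψ) = Σ zᵢ(Kᵢ−1)/(1+ψ(Kᵢ−1)) = 0.
Check two-phase: ΣzᵢKᵢ = 1.4878 > 1 and Σzᵢ/Kᵢ = 1.4344 > 1, so g(0) = 0.4878 > 0 and g(1) = -0.4344 < 0.
Newton iteration, ψ⁰ = 0.5:
  ψ = 0.5000: g = 0.00501, g' = -0.6622 → ψ = 0.5076
Converged at ψ = 0.5076.

ψ = 0.5076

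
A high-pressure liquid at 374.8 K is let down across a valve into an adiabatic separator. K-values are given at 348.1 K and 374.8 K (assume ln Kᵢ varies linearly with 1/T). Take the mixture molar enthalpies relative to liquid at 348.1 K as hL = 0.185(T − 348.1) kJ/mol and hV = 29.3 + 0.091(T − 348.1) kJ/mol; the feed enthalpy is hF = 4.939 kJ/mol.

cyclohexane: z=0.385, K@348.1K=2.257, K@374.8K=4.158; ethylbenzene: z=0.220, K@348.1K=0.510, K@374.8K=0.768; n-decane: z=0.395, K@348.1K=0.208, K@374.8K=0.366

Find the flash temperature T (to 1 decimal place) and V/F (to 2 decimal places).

T = 351.3 K, V/F = 0.15

Adiabatic flash: solve Rachford–Rice at each trial T, then check hF = ψ·hV(T) + (1−ψ)·hL(T).
  T = 348.1 K: K = (2.257, 0.510, 0.208), RR gives ψ = 0.072, H_out = 2.119 kJ/mol
  T = 374.8 K: K = (4.158, 0.768, 0.366), RR gives ψ = 0.551, H_out = 19.710 kJ/mol
  T = 361.5 K: K = (3.102, 0.631, 0.279), RR gives ψ = 0.342, H_out = 12.068 kJ/mol
  T = 354.8 K: K = (2.654, 0.568, 0.242), RR gives ψ = 0.223, H_out = 7.620 kJ/mol
  T = 351.5 K: K = (2.452, 0.539, 0.225), RR gives ψ = 0.154, H_out = 5.091 kJ/mol
  T = 349.8 K: K = (2.353, 0.524, 0.216), RR gives ψ = 0.115, H_out = 3.660 kJ/mol
Linear interpolation between T = 349.8 (H_out = 3.660) and T = 351.5 (H_out = 5.091) on hF = 4.939 gives T ≈ 351.3 K, at which ψ = 0.15.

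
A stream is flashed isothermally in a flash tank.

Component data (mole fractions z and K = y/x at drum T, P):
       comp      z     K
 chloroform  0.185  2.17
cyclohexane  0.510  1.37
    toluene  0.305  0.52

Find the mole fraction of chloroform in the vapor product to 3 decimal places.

y_chloroform = 0.199

Rachford–Rice: g(V/F) = Σ zᵢ(Kᵢ−1)/(1+V/F(Kᵢ−1)) = 0.
Check two-phase: ΣzᵢKᵢ = 1.259 > 1 and Σzᵢ/Kᵢ = 1.044 > 1, so g(0) = 0.259 > 0 and g(1) = -0.044 < 0.
Newton–Raphson from V/F = 0.68:
  V/F = 0.680: g = 0.0540, g' = -0.278 → V/F = 0.874
  V/F = 0.874: g = -0.0026, g' = -0.310 → V/F = 0.866
Converged at V/F = 0.866.
Compositions from xᵢ = zᵢ/(1+V/F(Kᵢ−1)), yᵢ = Kᵢxᵢ:
  chloroform: x = 0.092, y = 0.199
  cyclohexane: x = 0.386, y = 0.529
  toluene: x = 0.522, y = 0.271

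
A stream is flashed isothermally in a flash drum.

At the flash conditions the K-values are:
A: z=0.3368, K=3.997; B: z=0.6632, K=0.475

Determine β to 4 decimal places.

β = 0.4202

Material balance + equilibrium reduce to Σ zᵢ(Kᵢ−1)/(1+β(Kᵢ−1)) = 0.
Check two-phase: ΣzᵢKᵢ = 1.6612 > 1 and Σzᵢ/Kᵢ = 1.4805 > 1, so g(0) = 0.6612 > 0 and g(1) = -0.4805 < 0.
Binary case is linear: z₁(K₁−1)(1+β(K₂−1)) + z₂(K₂−1)(1+β(K₁−1)) = 0
⇒ β = [z₁(K₁−1)+z₂(K₂−1)] / [−(K₁−1)(K₂−1)] = 0.66121/1.57343 = 0.4202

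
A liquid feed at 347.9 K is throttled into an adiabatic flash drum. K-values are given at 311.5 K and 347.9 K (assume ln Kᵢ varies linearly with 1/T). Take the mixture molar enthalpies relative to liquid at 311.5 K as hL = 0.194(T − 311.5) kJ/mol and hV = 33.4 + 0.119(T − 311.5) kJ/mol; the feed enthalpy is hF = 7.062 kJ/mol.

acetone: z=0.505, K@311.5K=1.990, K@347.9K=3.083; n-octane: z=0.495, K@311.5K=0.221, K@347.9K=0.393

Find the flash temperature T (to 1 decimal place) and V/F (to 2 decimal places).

T = 314.5 K, V/F = 0.20

Adiabatic flash: solve Rachford–Rice at each trial T, then check hF = ψ·hV(T) + (1−ψ)·hL(T).
  T = 311.5 K: K = (1.990, 0.221), RR gives ψ = 0.148, H_out = 4.952 kJ/mol
  T = 347.9 K: K = (3.083, 0.393), RR gives ψ = 0.594, H_out = 25.289 kJ/mol
  T = 329.7 K: K = (2.507, 0.299), RR gives ψ = 0.392, H_out = 16.101 kJ/mol
  T = 320.6 K: K = (2.241, 0.258), RR gives ψ = 0.282, H_out = 10.993 kJ/mol
  T = 316.1 K: K = (2.115, 0.239), RR gives ψ = 0.220, H_out = 8.164 kJ/mol
  T = 313.8 K: K = (2.052, 0.230), RR gives ψ = 0.185, H_out = 6.606 kJ/mol
Linear interpolation between T = 313.8 (H_out = 6.606) and T = 316.1 (H_out = 8.164) on hF = 7.062 gives T ≈ 314.5 K, at which ψ = 0.20.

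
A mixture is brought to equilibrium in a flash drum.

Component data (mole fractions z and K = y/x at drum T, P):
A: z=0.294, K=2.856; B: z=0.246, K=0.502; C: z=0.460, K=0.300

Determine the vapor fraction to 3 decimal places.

Newton–Raphson from ψ = 0.46:
  ψ = 0.460: g = -0.3395, g' = -0.888 → ψ = 0.078
  ψ = 0.078: g = 0.0091, g' = -1.092 → ψ = 0.086
Converged at ψ = 0.086.

ψ = 0.086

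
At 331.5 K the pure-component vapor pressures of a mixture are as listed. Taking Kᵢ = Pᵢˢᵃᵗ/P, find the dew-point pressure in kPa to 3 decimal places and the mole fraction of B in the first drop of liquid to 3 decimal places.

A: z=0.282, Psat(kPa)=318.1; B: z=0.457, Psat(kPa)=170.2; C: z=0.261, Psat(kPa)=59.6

Pdew = 125.774 kPa, x_B = 0.338

At the dew point ψ → 1, so Σzᵢ/Kᵢ = 1 with Kᵢ = Pᵢˢᵃᵗ/P ⇒ 1/P = Σzᵢ/Pᵢˢᵃᵗ.
1/P = 0.282/318.1 + 0.457/170.2 + 0.261/59.6 = 0.007951 ⇒ P = 125.774 kPa
xᵢ = zᵢP/Pᵢˢᵃᵗ ⇒ x_B = 0.457·125.774/170.2 = 0.338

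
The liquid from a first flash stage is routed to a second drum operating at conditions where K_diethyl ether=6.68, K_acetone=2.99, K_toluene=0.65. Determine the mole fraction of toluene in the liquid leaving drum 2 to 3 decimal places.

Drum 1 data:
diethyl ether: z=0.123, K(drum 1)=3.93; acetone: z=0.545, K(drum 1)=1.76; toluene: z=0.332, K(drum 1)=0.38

Drum 1:
Let ψ₁ = V/F and solve Σ zᵢ(Kᵢ−1)/(1+ψ₁(Kᵢ−1)) = 0.
g(0) = ΣzᵢKᵢ − 1 = 0.569 and g(1) = 1 − Σzᵢ/Kᵢ = -0.215, so a root lies in (0, 1).
Newton iteration, ψ₁⁰ = 0.48:
  ψ₁ = 0.480: g = 0.1602, g' = -0.610 → ψ₁ = 0.743
  ψ₁ = 0.743: g = -0.0032, g' = -0.672 → ψ₁ = 0.738
Converged at ψ₁ = 0.738.
Drum-1 compositions:
  diethyl ether: x = 0.039, y = 0.153
  acetone: x = 0.349, y = 0.615
  toluene: x = 0.612, y = 0.233
Drum-2 feed = drum-1 liquid: z₂ = (0.0389, 0.3492, 0.6119).
Drum 2:
Rachford–Rice: g(ψ₂) = Σ zᵢ(Kᵢ−1)/(1+ψ₂(Kᵢ−1)) = 0.
Feasibility: ΣzᵢKᵢ = 1.702, Σzᵢ/Kᵢ = 1.064 — both > 1, two phases present.
Newton iteration, ψ₂⁰ = 0.5:
  ψ₂ = 0.500: g = 0.1463, g' = -0.543 → ψ₂ = 0.770
  ψ₂ = 0.770: g = 0.0226, g' = -0.400 → ψ₂ = 0.826
  ψ₂ = 0.826: g = 0.0004, g' = -0.385 → ψ₂ = 0.827
Converged at ψ₂ = 0.827.
  diethyl ether: x = 0.007, y = 0.046
  acetone: x = 0.132, y = 0.395
  toluene: x = 0.861, y = 0.560

x_toluene (drum 2) = 0.861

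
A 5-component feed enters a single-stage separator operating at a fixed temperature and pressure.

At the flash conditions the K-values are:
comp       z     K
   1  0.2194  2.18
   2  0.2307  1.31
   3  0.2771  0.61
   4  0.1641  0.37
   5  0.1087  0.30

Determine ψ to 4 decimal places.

Rachford–Rice: g(ψ) = Σ zᵢ(Kᵢ−1)/(1+ψ(Kᵢ−1)) = 0.
Feasibility: ΣzᵢKᵢ = 1.0429, Σzᵢ/Kᵢ = 1.5369 — both > 1, two phases present.
Newton iteration, ψ⁰ = 0.38:
  ψ = 0.3800: g = -0.12374, g' = -0.4329 → ψ = 0.0942
  ψ = 0.0942: g = -0.00106, g' = -0.4484 → ψ = 0.0918
Converged at ψ = 0.0918.

ψ = 0.0918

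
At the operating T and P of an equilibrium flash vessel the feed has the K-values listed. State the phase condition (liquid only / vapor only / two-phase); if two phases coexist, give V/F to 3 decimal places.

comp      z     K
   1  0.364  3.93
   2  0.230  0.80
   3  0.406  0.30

two-phase, V/F = 0.445

ΣzᵢKᵢ = 1.736; Σzᵢ/Kᵢ = 1.733.
Both exceed 1, so a two-phase solution exists.
Let ψ = V/F and solve Σ zᵢ(Kᵢ−1)/(1+ψ(Kᵢ−1)) = 0.
Iterate (Newton) starting at ψ = 0.5:
  ψ = 0.500: g = -0.0557, g' = -0.997 → ψ = 0.444
  ψ = 0.444: g = 0.0005, g' = -1.020 → ψ = 0.445
Converged at ψ = 0.445.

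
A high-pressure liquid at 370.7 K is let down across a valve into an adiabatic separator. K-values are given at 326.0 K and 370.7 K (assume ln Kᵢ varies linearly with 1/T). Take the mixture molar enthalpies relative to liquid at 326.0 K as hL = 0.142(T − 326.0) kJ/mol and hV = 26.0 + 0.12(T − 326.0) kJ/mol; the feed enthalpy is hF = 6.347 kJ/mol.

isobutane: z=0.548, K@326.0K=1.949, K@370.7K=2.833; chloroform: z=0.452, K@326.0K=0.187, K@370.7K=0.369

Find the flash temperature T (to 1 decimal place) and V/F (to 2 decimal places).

Adiabatic flash: solve Rachford–Rice at each trial T, then check hF = ψ·hV(T) + (1−ψ)·hL(T).
  T = 326.0 K: K = (1.949, 0.187), RR gives ψ = 0.198, H_out = 5.142 kJ/mol
  T = 370.7 K: K = (2.833, 0.369), RR gives ψ = 0.622, H_out = 21.905 kJ/mol
  T = 348.4 K: K = (2.379, 0.269), RR gives ψ = 0.422, H_out = 13.934 kJ/mol
  T = 337.2 K: K = (2.161, 0.226), RR gives ψ = 0.318, H_out = 9.782 kJ/mol
  T = 331.6 K: K = (2.054, 0.206), RR gives ψ = 0.261, H_out = 7.548 kJ/mol
  T = 328.8 K: K = (2.001, 0.196), RR gives ψ = 0.230, H_out = 6.371 kJ/mol
  T = 327.4 K: K = (1.975, 0.192), RR gives ψ = 0.214, H_out = 5.763 kJ/mol
Linear interpolation between T = 327.4 (H_out = 5.763) and T = 328.8 (H_out = 6.371) on hF = 6.347 gives T ≈ 328.7 K, at which ψ = 0.23.

T = 328.7 K, V/F = 0.23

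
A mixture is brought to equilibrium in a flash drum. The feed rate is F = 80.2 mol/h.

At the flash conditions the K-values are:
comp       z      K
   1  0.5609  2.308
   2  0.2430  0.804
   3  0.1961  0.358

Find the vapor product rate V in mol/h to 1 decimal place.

Material balance + equilibrium reduce to Σ zᵢ(Kᵢ−1)/(1+V/F(Kᵢ−1)) = 0.
Check two-phase: ΣzᵢKᵢ = 1.5601 > 1 and Σzᵢ/Kᵢ = 1.0930 > 1, so g(0) = 0.5601 > 0 and g(1) = -0.0930 < 0.
Iterate (Newton) starting at V/F = 0.5:
  V/F = 0.5000: g = 0.20535, g' = -0.5376 → V/F = 0.8820
  V/F = 0.8820: g = -0.00717, g' = -0.6501 → V/F = 0.8710
  V/F = 0.8710: g = -0.00006, g' = -0.6392 → V/F = 0.8709
Converged at V/F = 0.8709.
Then V = V/F·F = 0.8709·80.2 = 69.8 mol/h and L = F − V = 10.4 mol/h.

V = 69.8 mol/h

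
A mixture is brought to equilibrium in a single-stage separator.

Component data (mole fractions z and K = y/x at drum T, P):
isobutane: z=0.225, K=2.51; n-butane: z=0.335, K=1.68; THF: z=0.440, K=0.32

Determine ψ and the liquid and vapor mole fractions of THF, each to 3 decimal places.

Iterate (Newton) starting at ψ = 0.61:
  ψ = 0.610: g = -0.1734, g' = -0.810 → ψ = 0.396
  ψ = 0.396: g = -0.0174, g' = -0.678 → ψ = 0.370
Converged at ψ = 0.370.
Compositions from xᵢ = zᵢ/(1+ψ(Kᵢ−1)), yᵢ = Kᵢxᵢ:
  isobutane: x = 0.144, y = 0.362
  n-butane: x = 0.268, y = 0.450
  THF: x = 0.588, y = 0.188

ψ = 0.370, x_THF = 0.588, y_THF = 0.188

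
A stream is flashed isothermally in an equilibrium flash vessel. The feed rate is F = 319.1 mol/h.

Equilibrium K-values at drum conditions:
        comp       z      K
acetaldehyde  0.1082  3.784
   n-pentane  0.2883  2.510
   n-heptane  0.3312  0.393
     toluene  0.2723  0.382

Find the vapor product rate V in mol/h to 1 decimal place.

Let ψ = V/F and solve Σ zᵢ(Kᵢ−1)/(1+ψ(Kᵢ−1)) = 0.
g(0) = ΣzᵢKᵢ − 1 = 0.3672 and g(1) = 1 − Σzᵢ/Kᵢ = -0.6990, so a root lies in (0, 1).
Iterate (Newton) starting at ψ = 0.56:
  ψ = 0.5600: g = -0.20832, g' = -0.8443 → ψ = 0.3133
  ψ = 0.3133: g = -0.00049, g' = -0.8882 → ψ = 0.3127
Converged at ψ = 0.3127.
Then V = ψ·F = 0.3127·319.1 = 99.8 mol/h and L = F − V = 219.3 mol/h.

V = 99.8 mol/h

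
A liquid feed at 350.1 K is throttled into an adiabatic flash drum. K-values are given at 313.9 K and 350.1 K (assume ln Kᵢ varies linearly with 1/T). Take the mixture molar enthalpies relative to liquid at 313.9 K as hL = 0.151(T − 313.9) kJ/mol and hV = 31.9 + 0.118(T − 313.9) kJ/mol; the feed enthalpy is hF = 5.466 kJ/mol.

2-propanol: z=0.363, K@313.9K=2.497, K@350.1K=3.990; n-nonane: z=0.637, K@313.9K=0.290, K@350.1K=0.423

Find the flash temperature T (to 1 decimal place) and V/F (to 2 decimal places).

Adiabatic flash: solve Rachford–Rice at each trial T, then check hF = ψ·hV(T) + (1−ψ)·hL(T).
  T = 313.9 K: K = (2.497, 0.290), RR gives ψ = 0.086, H_out = 2.735 kJ/mol
  T = 350.1 K: K = (3.990, 0.423), RR gives ψ = 0.416, H_out = 18.242 kJ/mol
  T = 332.0 K: K = (3.197, 0.354), RR gives ψ = 0.272, H_out = 11.243 kJ/mol
  T = 322.9 K: K = (2.833, 0.321), RR gives ψ = 0.187, H_out = 7.275 kJ/mol
  T = 318.4 K: K = (2.662, 0.305), RR gives ψ = 0.139, H_out = 5.104 kJ/mol
  T = 320.6 K: K = (2.745, 0.313), RR gives ψ = 0.163, H_out = 6.187 kJ/mol
Linear interpolation between T = 318.4 (H_out = 5.104) and T = 320.6 (H_out = 6.187) on hF = 5.466 gives T ≈ 319.1 K, at which ψ = 0.15.

T = 319.1 K, V/F = 0.15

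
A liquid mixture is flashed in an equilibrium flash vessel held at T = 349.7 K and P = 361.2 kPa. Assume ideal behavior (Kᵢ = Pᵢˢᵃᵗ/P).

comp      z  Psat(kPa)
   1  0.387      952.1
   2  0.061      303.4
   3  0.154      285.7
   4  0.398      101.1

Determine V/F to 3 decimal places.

V/F = 0.318

Raoult's law: Kᵢ = Pᵢˢᵃᵗ/P = Pᵢˢᵃᵗ/361.2.
  K_1 = 952.1/361.2 = 2.63594, K_2 = 303.4/361.2 = 0.83998, K_3 = 285.7/361.2 = 0.79097, K_4 = 101.1/361.2 = 0.27990
Rachford–Rice: g(V/F) = Σ zᵢ(Kᵢ−1)/(1+V/F(Kᵢ−1)) = 0.
Check two-phase: ΣzᵢKᵢ = 1.305 > 1 and Σzᵢ/Kᵢ = 1.836 > 1, so g(0) = 0.305 > 0 and g(1) = -0.836 < 0.
Newton–Raphson from V/F = 0.49:
  V/F = 0.490: g = -0.1379, g' = -0.822 → V/F = 0.322
  V/F = 0.322: g = -0.0034, g' = -0.804 → V/F = 0.318
Converged at V/F = 0.318.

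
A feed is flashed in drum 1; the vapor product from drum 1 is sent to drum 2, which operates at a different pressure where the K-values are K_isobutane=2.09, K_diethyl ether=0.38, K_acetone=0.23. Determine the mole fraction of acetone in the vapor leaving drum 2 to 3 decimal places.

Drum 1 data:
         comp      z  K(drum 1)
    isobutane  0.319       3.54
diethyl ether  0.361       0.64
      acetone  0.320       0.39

Drum 1:
Let ψ₁ = V/F and solve Σ zᵢ(Kᵢ−1)/(1+ψ₁(Kᵢ−1)) = 0.
Feasibility: ΣzᵢKᵢ = 1.485, Σzᵢ/Kᵢ = 1.475 — both > 1, two phases present.
Iterate (Newton) starting at ψ₁ = 0.61:
  ψ₁ = 0.610: g = -0.1596, g' = -0.695 → ψ₁ = 0.381
  ψ₁ = 0.381: g = 0.0072, g' = -0.797 → ψ₁ = 0.390
Converged at ψ₁ = 0.390.
Drum-1 compositions:
  isobutane: x = 0.160, y = 0.568
  diethyl ether: x = 0.420, y = 0.269
  acetone: x = 0.420, y = 0.164
Drum-2 feed = drum-1 vapor: z₂ = (0.5676, 0.2687, 0.1637).
Drum 2:
Newton iteration, ψ₂⁰ = 0.63:
  ψ₂ = 0.630: g = -0.1515, g' = -0.881 → ψ₂ = 0.458
  ψ₂ = 0.458: g = -0.0149, g' = -0.733 → ψ₂ = 0.438
Converged at ψ₂ = 0.438.
  isobutane: x = 0.384, y = 0.803
  diethyl ether: x = 0.369, y = 0.140
  acetone: x = 0.247, y = 0.057

y_acetone (drum 2) = 0.057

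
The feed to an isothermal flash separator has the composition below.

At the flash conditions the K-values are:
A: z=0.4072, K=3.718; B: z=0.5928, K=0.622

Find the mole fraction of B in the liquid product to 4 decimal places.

Let ψ = V/F and solve Σ zᵢ(Kᵢ−1)/(1+ψ(Kᵢ−1)) = 0.
Feasibility: ΣzᵢKᵢ = 1.8827, Σzᵢ/Kᵢ = 1.0626 — both > 1, two phases present.
Newton iteration, ψ⁰ = 0.32:
  ψ = 0.3200: g = 0.33702, g' = -0.9701 → ψ = 0.6674
  ψ = 0.6674: g = 0.09362, g' = -0.5314 → ψ = 0.8436
  ψ = 0.8436: g = 0.00712, g' = -0.4600 → ψ = 0.8591
Converged at ψ = 0.8591.
Compositions from xᵢ = zᵢ/(1+ψ(Kᵢ−1)), yᵢ = Kᵢxᵢ:
  A: x = 0.1221, y = 0.4539
  B: x = 0.8779, y = 0.5461

x_B = 0.8779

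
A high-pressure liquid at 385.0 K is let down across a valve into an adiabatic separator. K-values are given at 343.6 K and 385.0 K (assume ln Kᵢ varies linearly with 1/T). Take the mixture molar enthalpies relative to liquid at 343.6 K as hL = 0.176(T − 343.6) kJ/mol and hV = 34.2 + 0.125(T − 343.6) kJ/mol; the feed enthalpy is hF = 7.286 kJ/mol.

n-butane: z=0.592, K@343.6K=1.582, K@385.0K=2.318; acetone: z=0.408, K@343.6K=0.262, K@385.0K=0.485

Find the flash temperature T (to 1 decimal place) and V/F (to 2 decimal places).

T = 347.6 K, V/F = 0.19

Adiabatic flash: solve Rachford–Rice at each trial T, then check hF = ψ·hV(T) + (1−ψ)·hL(T).
  T = 343.6 K: K = (1.582, 0.262), RR gives ψ = 0.101, H_out = 3.459 kJ/mol
  T = 385.0 K: K = (2.318, 0.485), RR gives ψ = 0.840, H_out = 34.239 kJ/mol
  T = 364.3 K: K = (1.936, 0.363), RR gives ψ = 0.493, H_out = 19.985 kJ/mol
  T = 354.0 K: K = (1.756, 0.310), RR gives ψ = 0.318, H_out = 12.548 kJ/mol
  T = 348.8 K: K = (1.668, 0.285), RR gives ψ = 0.218, H_out = 8.301 kJ/mol
  T = 346.2 K: K = (1.625, 0.274), RR gives ψ = 0.162, H_out = 5.971 kJ/mol
  T = 347.5 K: K = (1.646, 0.279), RR gives ψ = 0.190, H_out = 7.156 kJ/mol
Linear interpolation between T = 347.5 (H_out = 7.156) and T = 348.8 (H_out = 8.301) on hF = 7.286 gives T ≈ 347.6 K, at which ψ = 0.19.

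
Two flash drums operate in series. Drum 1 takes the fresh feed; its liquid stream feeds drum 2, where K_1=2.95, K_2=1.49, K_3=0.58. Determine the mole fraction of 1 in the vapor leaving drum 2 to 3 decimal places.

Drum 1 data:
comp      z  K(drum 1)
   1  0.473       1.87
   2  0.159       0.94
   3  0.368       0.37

Drum 1:
Let ψ₁ = V/F and solve Σ zᵢ(Kᵢ−1)/(1+ψ₁(Kᵢ−1)) = 0.
g(0) = ΣzᵢKᵢ − 1 = 0.170 and g(1) = 1 − Σzᵢ/Kᵢ = -0.417, so a root lies in (0, 1).
Newton–Raphson from ψ₁ = 0.5:
  ψ₁ = 0.500: g = -0.0615, g' = -0.486 → ψ₁ = 0.373
  ψ₁ = 0.373: g = -0.0023, g' = -0.454 → ψ₁ = 0.368
Converged at ψ₁ = 0.368.
Drum-1 compositions:
  1: x = 0.358, y = 0.670
  2: x = 0.163, y = 0.153
  3: x = 0.479, y = 0.177
Drum-2 feed = drum-1 liquid: z₂ = (0.3582, 0.1626, 0.4792).
Drum 2:
Material balance + equilibrium reduce to Σ zᵢ(Kᵢ−1)/(1+ψ₂(Kᵢ−1)) = 0.
Feasibility: ΣzᵢKᵢ = 1.577, Σzᵢ/Kᵢ = 1.057 — both > 1, two phases present.
Iterate (Newton) starting at ψ₂ = 0.43:
  ψ₂ = 0.430: g = 0.2001, g' = -0.556 → ψ₂ = 0.790
  ψ₂ = 0.790: g = 0.0311, g' = -0.421 → ψ₂ = 0.864
  ψ₂ = 0.864: g = 0.0002, g' = -0.416 → ψ₂ = 0.865
Converged at ψ₂ = 0.865.
  1: x = 0.133, y = 0.393
  2: x = 0.114, y = 0.170
  3: x = 0.752, y = 0.436

y_1 (drum 2) = 0.393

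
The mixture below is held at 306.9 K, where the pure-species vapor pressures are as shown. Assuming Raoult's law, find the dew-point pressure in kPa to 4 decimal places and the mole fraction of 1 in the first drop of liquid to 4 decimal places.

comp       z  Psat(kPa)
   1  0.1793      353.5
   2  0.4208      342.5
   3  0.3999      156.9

Pdew = 233.3949 kPa, x_1 = 0.1184

At the dew point ψ → 1, so Σzᵢ/Kᵢ = 1 with Kᵢ = Pᵢˢᵃᵗ/P ⇒ 1/P = Σzᵢ/Pᵢˢᵃᵗ.
1/P = 0.1793/353.5 + 0.4208/342.5 + 0.3999/156.9 = 0.0042846 ⇒ P = 233.3949 kPa
xᵢ = zᵢP/Pᵢˢᵃᵗ ⇒ x_1 = 0.1793·233.3949/353.5 = 0.1184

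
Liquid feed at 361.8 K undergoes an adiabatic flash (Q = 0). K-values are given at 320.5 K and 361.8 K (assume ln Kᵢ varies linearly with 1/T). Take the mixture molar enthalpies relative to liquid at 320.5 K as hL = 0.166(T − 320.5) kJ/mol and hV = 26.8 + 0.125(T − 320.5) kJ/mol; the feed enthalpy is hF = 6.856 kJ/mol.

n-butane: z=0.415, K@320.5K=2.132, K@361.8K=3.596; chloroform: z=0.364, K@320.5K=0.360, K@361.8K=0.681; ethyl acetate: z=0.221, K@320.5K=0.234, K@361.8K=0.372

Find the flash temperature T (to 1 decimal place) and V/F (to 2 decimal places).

Adiabatic flash: solve Rachford–Rice at each trial T, then check hF = ψ·hV(T) + (1−ψ)·hL(T).
  T = 320.5 K: K = (2.132, 0.360, 0.234), RR gives ψ = 0.086, H_out = 2.317 kJ/mol
  T = 361.8 K: K = (3.596, 0.681, 0.372), RR gives ψ = 0.679, H_out = 23.895 kJ/mol
  T = 341.1 K: K = (2.811, 0.504, 0.299), RR gives ψ = 0.395, H_out = 13.660 kJ/mol
  T = 330.8 K: K = (2.459, 0.428, 0.266), RR gives ψ = 0.252, H_out = 8.369 kJ/mol
  T = 325.6 K: K = (2.291, 0.393, 0.249), RR gives ψ = 0.173, H_out = 5.456 kJ/mol
  T = 328.2 K: K = (2.374, 0.410, 0.257), RR gives ψ = 0.214, H_out = 6.942 kJ/mol
  T = 326.9 K: K = (2.332, 0.402, 0.253), RR gives ψ = 0.194, H_out = 6.207 kJ/mol
Linear interpolation between T = 326.9 (H_out = 6.207) and T = 328.2 (H_out = 6.942) on hF = 6.856 gives T ≈ 328.0 K, at which ψ = 0.21.

T = 328.0 K, V/F = 0.21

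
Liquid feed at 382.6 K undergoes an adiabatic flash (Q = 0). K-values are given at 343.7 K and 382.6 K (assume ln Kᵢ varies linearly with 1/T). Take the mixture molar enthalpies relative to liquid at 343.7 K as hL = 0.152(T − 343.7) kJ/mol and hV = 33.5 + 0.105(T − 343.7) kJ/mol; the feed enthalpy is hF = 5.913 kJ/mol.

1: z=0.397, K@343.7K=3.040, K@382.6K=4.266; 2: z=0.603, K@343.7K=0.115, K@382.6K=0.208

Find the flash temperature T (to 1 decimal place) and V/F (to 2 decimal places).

T = 346.2 K, V/F = 0.17

Adiabatic flash: solve Rachford–Rice at each trial T, then check hF = ψ·hV(T) + (1−ψ)·hL(T).
  T = 343.7 K: K = (3.040, 0.115), RR gives ψ = 0.153, H_out = 5.125 kJ/mol
  T = 382.6 K: K = (4.266, 0.208), RR gives ψ = 0.317, H_out = 15.941 kJ/mol
  T = 363.1 K: K = (3.632, 0.157), RR gives ψ = 0.242, H_out = 10.831 kJ/mol
  T = 353.4 K: K = (3.331, 0.135), RR gives ψ = 0.200, H_out = 8.092 kJ/mol
  T = 348.5 K: K = (3.183, 0.125), RR gives ψ = 0.177, H_out = 6.628 kJ/mol
  T = 346.1 K: K = (3.111, 0.120), RR gives ψ = 0.165, H_out = 5.886 kJ/mol
Linear interpolation between T = 346.1 (H_out = 5.886) and T = 348.5 (H_out = 6.628) on hF = 5.913 gives T ≈ 346.2 K, at which ψ = 0.17.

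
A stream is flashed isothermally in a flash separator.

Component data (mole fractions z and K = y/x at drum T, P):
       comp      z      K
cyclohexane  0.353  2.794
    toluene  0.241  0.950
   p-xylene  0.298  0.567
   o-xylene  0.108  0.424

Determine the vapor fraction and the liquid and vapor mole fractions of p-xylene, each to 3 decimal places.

Let ψ = V/F and solve Σ zᵢ(Kᵢ−1)/(1+ψ(Kᵢ−1)) = 0.
Check two-phase: ΣzᵢKᵢ = 1.430 > 1 and Σzᵢ/Kᵢ = 1.160 > 1, so g(0) = 0.430 > 0 and g(1) = -0.160 < 0.
Iterate (Newton) starting at ψ = 0.49:
  ψ = 0.490: g = 0.0742, g' = -0.482 → ψ = 0.644
  ψ = 0.644: g = 0.0036, g' = -0.443 → ψ = 0.652
Converged at ψ = 0.652.
Compositions from xᵢ = zᵢ/(1+ψ(Kᵢ−1)), yᵢ = Kᵢxᵢ:
  cyclohexane: x = 0.163, y = 0.455
  toluene: x = 0.249, y = 0.237
  p-xylene: x = 0.415, y = 0.235
  o-xylene: x = 0.173, y = 0.073

ψ = 0.652, x_p-xylene = 0.415, y_p-xylene = 0.235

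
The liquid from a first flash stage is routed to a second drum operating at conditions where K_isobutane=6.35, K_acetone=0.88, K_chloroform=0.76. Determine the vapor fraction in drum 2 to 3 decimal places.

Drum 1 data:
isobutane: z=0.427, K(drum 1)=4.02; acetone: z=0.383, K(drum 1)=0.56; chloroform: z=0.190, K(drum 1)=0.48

Drum 1:
Let ψ₁ = V/F and solve Σ zᵢ(Kᵢ−1)/(1+ψ₁(Kᵢ−1)) = 0.
g(0) = ΣzᵢKᵢ − 1 = 1.022 and g(1) = 1 − Σzᵢ/Kᵢ = -0.186, so a root lies in (0, 1).
Iterate (Newton) starting at ψ₁ = 0.52:
  ψ₁ = 0.520: g = 0.1478, g' = -0.811 → ψ₁ = 0.702
  ψ₁ = 0.702: g = 0.0137, g' = -0.683 → ψ₁ = 0.722
Converged at ψ₁ = 0.722.
Drum-1 compositions:
  isobutane: x = 0.134, y = 0.539
  acetone: x = 0.561, y = 0.314
  chloroform: x = 0.304, y = 0.146
Drum-2 feed = drum-1 liquid: z₂ = (0.1342, 0.5615, 0.3043).
Drum 2:
Rachford–Rice: g(ψ₂) = Σ zᵢ(Kᵢ−1)/(1+ψ₂(Kᵢ−1)) = 0.
Check two-phase: ΣzᵢKᵢ = 1.578 > 1 and Σzᵢ/Kᵢ = 1.060 > 1, so g(0) = 0.578 > 0 and g(1) = -0.060 < 0.
Newton–Raphson from ψ₂ = 0.5:
  ψ₂ = 0.500: g = 0.0407, g' = -0.316 → ψ₂ = 0.629
  ψ₂ = 0.629: g = 0.0057, g' = -0.236 → ψ₂ = 0.653
Converged at ψ₂ = 0.653.
  isobutane: x = 0.030, y = 0.190
  acetone: x = 0.609, y = 0.536
  chloroform: x = 0.361, y = 0.274

V/F (drum 2) = 0.653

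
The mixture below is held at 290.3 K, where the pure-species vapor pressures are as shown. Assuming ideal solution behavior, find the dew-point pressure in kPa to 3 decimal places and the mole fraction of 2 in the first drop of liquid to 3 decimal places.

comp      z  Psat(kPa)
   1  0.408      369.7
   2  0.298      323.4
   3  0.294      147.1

Pdew = 248.528 kPa, x_2 = 0.229

At the dew point ψ → 1, so Σzᵢ/Kᵢ = 1 with Kᵢ = Pᵢˢᵃᵗ/P ⇒ 1/P = Σzᵢ/Pᵢˢᵃᵗ.
1/P = 0.408/369.7 + 0.298/323.4 + 0.294/147.1 = 0.004024 ⇒ P = 248.528 kPa
xᵢ = zᵢP/Pᵢˢᵃᵗ ⇒ x_2 = 0.298·248.528/323.4 = 0.229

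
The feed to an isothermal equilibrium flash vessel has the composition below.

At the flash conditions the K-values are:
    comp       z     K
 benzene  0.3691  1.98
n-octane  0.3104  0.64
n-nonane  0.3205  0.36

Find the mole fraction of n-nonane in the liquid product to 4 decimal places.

x_n-nonane = 0.3397

Rachford–Rice: g(β) = Σ zᵢ(Kᵢ−1)/(1+β(Kᵢ−1)) = 0.
Check two-phase: ΣzᵢKᵢ = 1.0449 > 1 and Σzᵢ/Kᵢ = 1.5617 > 1, so g(0) = 0.0449 > 0 and g(1) = -0.5617 < 0.
Newton iteration, β⁰ = 0.52:
  β = 0.5200: g = -0.20530, g' = -0.5113 → β = 0.1185
  β = 0.1185: g = -0.01460, g' = -0.4822 → β = 0.0882
  β = 0.0882: g = 0.00012, g' = -0.4907 → β = 0.0885
Converged at β = 0.0885.
Compositions from xᵢ = zᵢ/(1+β(Kᵢ−1)), yᵢ = Kᵢxᵢ:
  benzene: x = 0.3396, y = 0.6725
  n-octane: x = 0.3206, y = 0.2052
  n-nonane: x = 0.3397, y = 0.1223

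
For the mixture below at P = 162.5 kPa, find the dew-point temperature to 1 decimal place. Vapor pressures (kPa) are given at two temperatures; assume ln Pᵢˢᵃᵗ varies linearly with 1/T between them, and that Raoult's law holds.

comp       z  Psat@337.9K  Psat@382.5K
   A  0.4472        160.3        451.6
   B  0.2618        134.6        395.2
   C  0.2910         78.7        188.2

Dew-point temperature: Σzᵢ·P/Pᵢˢᵃᵗ(T) = 1. Interpolate ln Pᵢˢᵃᵗ = aᵢ + bᵢ/T.
  T = 337.9 K: ΣzᵢP/Pᵢˢᵃᵗ = 1.3703
  T = 382.5 K: ΣzᵢP/Pᵢˢᵃᵗ = 0.5198
  T = 360.2 K: ΣzᵢP/Pᵢˢᵃᵗ = 0.8182
  T = 349.0 K: ΣzᵢP/Pᵢˢᵃᵗ = 1.0511
  T = 354.6 K: ΣzᵢP/Pᵢˢᵃᵗ = 0.9254
  T = 351.8 K: ΣzᵢP/Pᵢˢᵃᵗ = 0.9857
Interpolating between 349.0 K and 351.8 K gives T ≈ 351.2 K.

T = 351.2 K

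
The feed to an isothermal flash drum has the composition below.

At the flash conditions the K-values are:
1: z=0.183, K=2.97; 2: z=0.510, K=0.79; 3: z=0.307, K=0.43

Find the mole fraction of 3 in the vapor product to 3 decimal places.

y_3 = 0.141

Rachford–Rice: g(β) = Σ zᵢ(Kᵢ−1)/(1+β(Kᵢ−1)) = 0.
g(0) = ΣzᵢKᵢ − 1 = 0.078 and g(1) = 1 − Σzᵢ/Kᵢ = -0.421, so a root lies in (0, 1).
Newton–Raphson from β = 0.38:
  β = 0.380: g = -0.1336, g' = -0.421 → β = 0.063
  β = 0.063: g = 0.0307, g' = -0.693 → β = 0.107
  β = 0.107: g = 0.0017, g' = -0.621 → β = 0.110
Converged at β = 0.110.
Compositions from xᵢ = zᵢ/(1+β(Kᵢ−1)), yᵢ = Kᵢxᵢ:
  1: x = 0.150, y = 0.447
  2: x = 0.522, y = 0.412
  3: x = 0.328, y = 0.141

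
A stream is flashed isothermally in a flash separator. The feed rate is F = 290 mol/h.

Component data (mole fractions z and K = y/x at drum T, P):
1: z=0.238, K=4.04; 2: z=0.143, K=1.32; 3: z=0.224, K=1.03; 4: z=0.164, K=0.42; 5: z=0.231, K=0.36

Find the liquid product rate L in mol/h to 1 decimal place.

Rachford–Rice: g(β) = Σ zᵢ(Kᵢ−1)/(1+β(Kᵢ−1)) = 0.
Check two-phase: ΣzᵢKᵢ = 1.533 > 1 and Σzᵢ/Kᵢ = 1.417 > 1, so g(0) = 0.533 > 0 and g(1) = -0.417 < 0.
Newton iteration, β⁰ = 0.6:
  β = 0.600: g = -0.0847, g' = -0.665 → β = 0.473
Converged at β = 0.473.
Then V = β·F = 0.4731·290 = 137.2 mol/h and L = F − V = 152.8 mol/h.

L = 152.8 mol/h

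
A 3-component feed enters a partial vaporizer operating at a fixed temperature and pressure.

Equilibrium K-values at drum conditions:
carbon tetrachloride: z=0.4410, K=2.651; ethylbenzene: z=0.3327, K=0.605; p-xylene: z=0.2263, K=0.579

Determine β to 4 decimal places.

β = 0.7484

Material balance + equilibrium reduce to Σ zᵢ(Kᵢ−1)/(1+β(Kᵢ−1)) = 0.
Check two-phase: ΣzᵢKᵢ = 1.5014 > 1 and Σzᵢ/Kᵢ = 1.1071 > 1, so g(0) = 0.5014 > 0 and g(1) = -0.1071 < 0.
Newton iteration, β⁰ = 0.3:
  β = 0.3000: g = 0.22879, g' = -0.6570 → β = 0.6483
  β = 0.6483: g = 0.04401, g' = -0.4501 → β = 0.7460
  β = 0.7460: g = 0.00104, g' = -0.4310 → β = 0.7484
Converged at β = 0.7484.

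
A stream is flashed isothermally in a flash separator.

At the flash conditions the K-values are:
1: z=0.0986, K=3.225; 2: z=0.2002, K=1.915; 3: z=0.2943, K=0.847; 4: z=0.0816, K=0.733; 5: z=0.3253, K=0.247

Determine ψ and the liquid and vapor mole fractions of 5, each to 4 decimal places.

Let ψ = V/F and solve Σ zᵢ(Kᵢ−1)/(1+ψ(Kᵢ−1)) = 0.
g(0) = ΣzᵢKᵢ − 1 = 0.0908 and g(1) = 1 − Σzᵢ/Kᵢ = -0.9109, so a root lies in (0, 1).
Newton iteration, ψ⁰ = 0.6:
  ψ = 0.6000: g = -0.31014, g' = -0.7897 → ψ = 0.2073
  ψ = 0.2073: g = -0.05571, g' = -0.6199 → ψ = 0.1174
  ψ = 0.1174: g = 0.00230, g' = -0.6788 → ψ = 0.1208
Converged at ψ = 0.1208.
Compositions from xᵢ = zᵢ/(1+ψ(Kᵢ−1)), yᵢ = Kᵢxᵢ:
  1: x = 0.0777, y = 0.2506
  2: x = 0.1803, y = 0.3452
  3: x = 0.2998, y = 0.2540
  4: x = 0.0843, y = 0.0618
  5: x = 0.3579, y = 0.0884

ψ = 0.1208, x_5 = 0.3579, y_5 = 0.0884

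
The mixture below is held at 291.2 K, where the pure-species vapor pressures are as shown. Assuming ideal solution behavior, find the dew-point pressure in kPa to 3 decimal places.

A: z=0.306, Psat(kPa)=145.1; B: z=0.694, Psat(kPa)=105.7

Pdew = 115.279 kPa

At the dew point ψ → 1, so Σzᵢ/Kᵢ = 1 with Kᵢ = Pᵢˢᵃᵗ/P ⇒ 1/P = Σzᵢ/Pᵢˢᵃᵗ.
1/P = 0.306/145.1 + 0.694/105.7 = 0.008675 ⇒ P = 115.279 kPa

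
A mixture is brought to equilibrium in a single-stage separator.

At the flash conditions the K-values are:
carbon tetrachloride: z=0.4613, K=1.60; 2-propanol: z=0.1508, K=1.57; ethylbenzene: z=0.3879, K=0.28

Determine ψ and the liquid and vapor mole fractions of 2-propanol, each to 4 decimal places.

Material balance + equilibrium reduce to Σ zᵢ(Kᵢ−1)/(1+ψ(Kᵢ−1)) = 0.
Check two-phase: ΣzᵢKᵢ = 1.0834 > 1 and Σzᵢ/Kᵢ = 1.7697 > 1, so g(0) = 0.0834 > 0 and g(1) = -0.7697 < 0.
Newton iteration, ψ⁰ = 0.33:
  ψ = 0.3300: g = -0.06294, g' = -0.4964 → ψ = 0.2032
  ψ = 0.2032: g = -0.00341, g' = -0.4472 → ψ = 0.1956
  ψ = 0.1956: g = -0.00001, g' = -0.4451 → ψ = 0.1955
Converged at ψ = 0.1955.
Compositions from xᵢ = zᵢ/(1+ψ(Kᵢ−1)), yᵢ = Kᵢxᵢ:
  carbon tetrachloride: x = 0.4129, y = 0.6606
  2-propanol: x = 0.1357, y = 0.2130
  ethylbenzene: x = 0.4515, y = 0.1264

ψ = 0.1955, x_2-propanol = 0.1357, y_2-propanol = 0.2130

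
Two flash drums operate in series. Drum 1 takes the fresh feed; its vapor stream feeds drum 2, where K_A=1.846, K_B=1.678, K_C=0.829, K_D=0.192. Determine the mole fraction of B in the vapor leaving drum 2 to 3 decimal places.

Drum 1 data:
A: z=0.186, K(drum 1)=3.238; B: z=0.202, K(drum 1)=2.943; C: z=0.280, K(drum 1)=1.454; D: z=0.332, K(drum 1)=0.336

Drum 1:
Rachford–Rice: g(ψ₁) = Σ zᵢ(Kᵢ−1)/(1+ψ₁(Kᵢ−1)) = 0.
Check two-phase: ΣzᵢKᵢ = 1.715 > 1 and Σzᵢ/Kᵢ = 1.307 > 1, so g(0) = 0.715 > 0 and g(1) = -0.307 < 0.
Newton iteration, ψ₁⁰ = 0.56:
  ψ₁ = 0.560: g = 0.1231, g' = -0.766 → ψ₁ = 0.721
  ψ₁ = 0.721: g = -0.0042, g' = -0.840 → ψ₁ = 0.716
Converged at ψ₁ = 0.716.
Drum-1 compositions:
  A: x = 0.071, y = 0.231
  B: x = 0.084, y = 0.249
  C: x = 0.211, y = 0.307
  D: x = 0.633, y = 0.213
Drum-2 feed = drum-1 vapor: z₂ = (0.2315, 0.2487, 0.3073, 0.2126).
Drum 2:
Iterate (Newton) starting at ψ₂ = 0.49:
  ψ₂ = 0.490: g = -0.0767, g' = -0.538 → ψ₂ = 0.347
  ψ₂ = 0.347: g = -0.0069, g' = -0.452 → ψ₂ = 0.332
Converged at ψ₂ = 0.332.
  A: x = 0.181, y = 0.334
  B: x = 0.203, y = 0.341
  C: x = 0.326, y = 0.270
  D: x = 0.291, y = 0.056

y_B (drum 2) = 0.341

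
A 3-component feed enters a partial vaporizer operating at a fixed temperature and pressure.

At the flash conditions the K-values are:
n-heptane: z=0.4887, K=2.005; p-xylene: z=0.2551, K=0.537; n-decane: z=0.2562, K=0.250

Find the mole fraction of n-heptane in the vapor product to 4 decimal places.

y_n-heptane = 0.7604

Let β = V/F and solve Σ zᵢ(Kᵢ−1)/(1+β(Kᵢ−1)) = 0.
Check two-phase: ΣzᵢKᵢ = 1.1809 > 1 and Σzᵢ/Kᵢ = 1.7436 > 1, so g(0) = 0.1809 > 0 and g(1) = -0.7436 < 0.
Iterate (Newton) starting at β = 0.5:
  β = 0.5000: g = -0.13425, g' = -0.6802 → β = 0.3026
  β = 0.3026: g = -0.00932, g' = -0.6053 → β = 0.2872
Converged at β = 0.2872.
Compositions from xᵢ = zᵢ/(1+β(Kᵢ−1)), yᵢ = Kᵢxᵢ:
  n-heptane: x = 0.3792, y = 0.7604
  p-xylene: x = 0.2942, y = 0.1580
  n-decane: x = 0.3265, y = 0.0816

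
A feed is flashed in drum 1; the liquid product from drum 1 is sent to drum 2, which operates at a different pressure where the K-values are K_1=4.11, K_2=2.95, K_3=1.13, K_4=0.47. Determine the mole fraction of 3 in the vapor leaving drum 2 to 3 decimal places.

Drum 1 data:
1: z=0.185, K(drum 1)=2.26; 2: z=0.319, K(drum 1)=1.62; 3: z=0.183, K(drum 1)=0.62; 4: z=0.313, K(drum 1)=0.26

y_3 (drum 2) = 0.204

Drum 1:
Rachford–Rice: g(ψ₁) = Σ zᵢ(Kᵢ−1)/(1+ψ₁(Kᵢ−1)) = 0.
g(0) = ΣzᵢKᵢ − 1 = 0.130 and g(1) = 1 − Σzᵢ/Kᵢ = -0.778, so a root lies in (0, 1).
Newton–Raphson from ψ₁ = 0.59:
  ψ₁ = 0.590: g = -0.2222, g' = -0.746 → ψ₁ = 0.292
  ψ₁ = 0.292: g = -0.0359, g' = -0.557 → ψ₁ = 0.228
  ψ₁ = 0.228: g = -0.0003, g' = -0.551 → ψ₁ = 0.227
Converged at ψ₁ = 0.227.
Drum-1 compositions:
  1: x = 0.144, y = 0.325
  2: x = 0.280, y = 0.453
  3: x = 0.200, y = 0.124
  4: x = 0.376, y = 0.098
Drum-2 feed = drum-1 liquid: z₂ = (0.1438, 0.2796, 0.2003, 0.3763).
Drum 2:
Rachford–Rice: g(ψ₂) = Σ zᵢ(Kᵢ−1)/(1+ψ₂(Kᵢ−1)) = 0.
g(0) = ΣzᵢKᵢ − 1 = 0.819 and g(1) = 1 − Σzᵢ/Kᵢ = -0.108, so a root lies in (0, 1).
Iterate (Newton) starting at ψ₂ = 0.5:
  ψ₂ = 0.500: g = 0.2042, g' = -0.684 → ψ₂ = 0.798
  ψ₂ = 0.798: g = 0.0195, g' = -0.598 → ψ₂ = 0.831
Converged at ψ₂ = 0.831.
  1: x = 0.040, y = 0.165
  2: x = 0.107, y = 0.315
  3: x = 0.181, y = 0.204
  4: x = 0.672, y = 0.316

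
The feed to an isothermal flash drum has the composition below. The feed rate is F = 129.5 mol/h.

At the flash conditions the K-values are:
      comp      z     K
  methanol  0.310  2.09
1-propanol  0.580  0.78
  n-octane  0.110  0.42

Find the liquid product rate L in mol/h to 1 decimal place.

Let β = V/F and solve Σ zᵢ(Kᵢ−1)/(1+β(Kᵢ−1)) = 0.
Feasibility: ΣzᵢKᵢ = 1.146, Σzᵢ/Kᵢ = 1.154 — both > 1, two phases present.
Iterate (Newton) starting at β = 0.5:
  β = 0.500: g = -0.0145, g' = -0.263 → β = 0.445
Converged at β = 0.445.
Then V = β·F = 0.4453·129.5 = 57.7 mol/h and L = F − V = 71.8 mol/h.

L = 71.8 mol/h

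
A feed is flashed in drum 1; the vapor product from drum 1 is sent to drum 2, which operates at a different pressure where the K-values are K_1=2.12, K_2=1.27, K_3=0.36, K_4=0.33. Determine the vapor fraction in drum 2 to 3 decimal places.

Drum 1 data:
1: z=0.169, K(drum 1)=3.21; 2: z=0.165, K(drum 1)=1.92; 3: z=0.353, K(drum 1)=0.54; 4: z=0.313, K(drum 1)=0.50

Drum 1:
Rachford–Rice: g(ψ₁) = Σ zᵢ(Kᵢ−1)/(1+ψ₁(Kᵢ−1)) = 0.
Check two-phase: ΣzᵢKᵢ = 1.206 > 1 and Σzᵢ/Kᵢ = 1.418 > 1, so g(0) = 0.206 > 0 and g(1) = -0.418 < 0.
Newton–Raphson from ψ₁ = 0.5:
  ψ₁ = 0.500: g = -0.1381, g' = -0.517 → ψ₁ = 0.233
  ψ₁ = 0.233: g = 0.0127, g' = -0.649 → ψ₁ = 0.252
  ψ₁ = 0.252: g = 0.0002, g' = -0.630 → ψ₁ = 0.253
Converged at ψ₁ = 0.253.
Drum-1 compositions:
  1: x = 0.108, y = 0.348
  2: x = 0.134, y = 0.257
  3: x = 0.399, y = 0.216
  4: x = 0.358, y = 0.179
Drum-2 feed = drum-1 vapor: z₂ = (0.3481, 0.2571, 0.2157, 0.1791).
Drum 2:
Let ψ₂ = V/F and solve Σ zᵢ(Kᵢ−1)/(1+ψ₂(Kᵢ−1)) = 0.
g(0) = ΣzᵢKᵢ − 1 = 0.201 and g(1) = 1 − Σzᵢ/Kᵢ = -0.509, so a root lies in (0, 1).
Iterate (Newton) starting at ψ₂ = 0.5:
  ψ₂ = 0.500: g = -0.0724, g' = -0.567 → ψ₂ = 0.372
  ψ₂ = 0.372: g = -0.0029, g' = -0.528 → ψ₂ = 0.367
Converged at ψ₂ = 0.367.
  1: x = 0.247, y = 0.523
  2: x = 0.234, y = 0.297
  3: x = 0.282, y = 0.101
  4: x = 0.237, y = 0.078

V/F (drum 2) = 0.367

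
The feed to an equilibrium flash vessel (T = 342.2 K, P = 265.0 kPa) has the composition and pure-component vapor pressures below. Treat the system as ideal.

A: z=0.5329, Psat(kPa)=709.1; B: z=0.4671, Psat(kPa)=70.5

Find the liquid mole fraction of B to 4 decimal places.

Raoult's law: Kᵢ = Pᵢˢᵃᵗ/P = Pᵢˢᵃᵗ/265.0.
  K_A = 709.1/265.0 = 2.675849, K_B = 70.5/265.0 = 0.266038
Binary case is linear: z₁(K₁−1)(1+β(K₂−1)) + z₂(K₂−1)(1+β(K₁−1)) = 0
⇒ β = [z₁(K₁−1)+z₂(K₂−1)] / [−(K₁−1)(K₂−1)] = 0.55023/1.23001 = 0.4473
Compositions from xᵢ = zᵢ/(1+β(Kᵢ−1)), yᵢ = Kᵢxᵢ:
  A: x = 0.3046, y = 0.8150
  B: x = 0.6954, y = 0.1850

x_B = 0.6954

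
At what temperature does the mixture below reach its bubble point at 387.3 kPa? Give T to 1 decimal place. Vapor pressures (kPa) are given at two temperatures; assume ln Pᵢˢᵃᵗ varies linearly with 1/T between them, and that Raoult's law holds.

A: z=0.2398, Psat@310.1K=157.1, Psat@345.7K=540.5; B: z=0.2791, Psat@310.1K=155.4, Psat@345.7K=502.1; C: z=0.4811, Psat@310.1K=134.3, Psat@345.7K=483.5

T = 337.6 K

Bubble-point temperature: ΣzᵢPᵢˢᵃᵗ(T) = P. Interpolate ln Pᵢˢᵃᵗ = aᵢ + bᵢ/T.
  T = 310.1 K: ΣzᵢPᵢˢᵃᵗ = 145.66 kPa
  T = 345.7 K: ΣzᵢPᵢˢᵃᵗ = 502.36 kPa
  T = 327.9 K: ΣzᵢPᵢˢᵃᵗ = 279.68 kPa
  T = 336.8 K: ΣzᵢPᵢˢᵃᵗ = 377.72 kPa
  T = 341.2 K: ΣzᵢPᵢˢᵃᵗ = 435.71 kPa
  T = 339.0 K: ΣzᵢPᵢˢᵃᵗ = 405.87 kPa
  T = 337.9 K: ΣzᵢPᵢˢᵃᵗ = 391.59 kPa
Interpolating between 336.8 K and 337.9 K gives T ≈ 337.6 K.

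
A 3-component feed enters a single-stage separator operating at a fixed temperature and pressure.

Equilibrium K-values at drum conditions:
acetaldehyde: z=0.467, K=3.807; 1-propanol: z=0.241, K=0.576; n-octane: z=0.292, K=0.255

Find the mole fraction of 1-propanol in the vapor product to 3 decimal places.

y_1-propanol = 0.182

Material balance + equilibrium reduce to Σ zᵢ(Kᵢ−1)/(1+ψ(Kᵢ−1)) = 0.
Check two-phase: ΣzᵢKᵢ = 1.991 > 1 and Σzᵢ/Kᵢ = 1.686 > 1, so g(0) = 0.991 > 0 and g(1) = -0.686 < 0.
Newton–Raphson from ψ = 0.56:
  ψ = 0.560: g = 0.0024, g' = -1.108 → ψ = 0.562
Converged at ψ = 0.562.
Compositions from xᵢ = zᵢ/(1+ψ(Kᵢ−1)), yᵢ = Kᵢxᵢ:
  acetaldehyde: x = 0.181, y = 0.690
  1-propanol: x = 0.316, y = 0.182
  n-octane: x = 0.502, y = 0.128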